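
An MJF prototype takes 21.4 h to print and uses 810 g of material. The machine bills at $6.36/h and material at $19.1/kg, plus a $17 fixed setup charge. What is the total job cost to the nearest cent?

$168.58

Machine cost = 6.36 × 21.4, so $136.104.
Material cost: 19.1 × 810/1000 → $15.471.
Adding setup: 136.104 + 15.471 + 17 → 168.575 ≈ $168.58.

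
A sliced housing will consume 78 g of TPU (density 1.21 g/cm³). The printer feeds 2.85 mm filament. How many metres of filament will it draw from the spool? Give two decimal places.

Extruded volume: 78/1.21 = 64.4628 cm³ (64462.8 mm³).
A = π r² = π × 1.425² = 6.3794 mm².
L = V/A = 64462.8/6.3794 = 10104.84 mm → 10.10 m.

10.10 m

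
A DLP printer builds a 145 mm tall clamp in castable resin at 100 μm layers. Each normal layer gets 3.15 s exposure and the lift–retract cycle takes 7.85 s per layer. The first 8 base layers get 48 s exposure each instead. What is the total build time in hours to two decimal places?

Layers = ⌈145/0.1⌉ = 1450.
Base layers = 8 × (48 + 7.85), so 446.8 s.
Remaining layers = 1442 × (3.15 + 7.85), so 15862 s.
Total = 446.8 + 15862 = 16308.8 s = 4.53 hours.

4.53 hours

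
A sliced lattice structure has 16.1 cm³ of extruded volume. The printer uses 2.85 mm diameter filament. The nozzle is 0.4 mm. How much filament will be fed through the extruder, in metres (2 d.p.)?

2.52 m

A = π r² = π × 1.425² = 6.3794 mm².
Length = 16.1 cm³ / 6.3794 mm² = 16100 / 6.3794 = 2523.75 mm = 2.52 m.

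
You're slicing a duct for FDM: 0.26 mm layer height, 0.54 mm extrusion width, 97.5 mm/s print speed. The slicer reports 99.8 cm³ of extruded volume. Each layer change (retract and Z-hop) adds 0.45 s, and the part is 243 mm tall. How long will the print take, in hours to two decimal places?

2.14 hours

Bead cross-section: 0.26 × 0.54 → 0.1404 mm².
Path length: 99800 mm³ / 0.1404 mm² → 710826.2 mm.
Time extruding = 710826.2 / 97.5, so 7290.5 s.
Layers = ⌈243/0.26⌉ = 935.
Non-print overhead = 935 × 0.45, so 420.75 s.
Total = 7290.5 + 420.75 = 7711.25 s = 2.14 hours.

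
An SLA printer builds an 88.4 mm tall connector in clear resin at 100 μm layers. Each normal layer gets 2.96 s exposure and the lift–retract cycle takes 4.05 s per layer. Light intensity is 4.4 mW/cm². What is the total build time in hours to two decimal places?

1.72 hours

Layers = ⌈88.4/0.1⌉ = 884.
Cycle time = 2.96 + 4.05 = 7.01 s.
Total = 884 × 7.01 = 6196.84 s = 1.72 hours.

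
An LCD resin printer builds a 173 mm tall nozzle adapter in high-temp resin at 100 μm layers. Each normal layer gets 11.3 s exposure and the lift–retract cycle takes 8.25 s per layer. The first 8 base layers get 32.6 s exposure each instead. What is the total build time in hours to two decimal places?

9.44 hours

Layer count = ceil(173 / 0.1) = 1730.
Burn-in layers: 8 × (32.6 + 8.25) → 326.8 s.
Remaining layers: 1722 × (11.3 + 8.25) → 33665.1 s.
Total = 326.8 + 33665.1 = 33991.9 s = 9.44 hours.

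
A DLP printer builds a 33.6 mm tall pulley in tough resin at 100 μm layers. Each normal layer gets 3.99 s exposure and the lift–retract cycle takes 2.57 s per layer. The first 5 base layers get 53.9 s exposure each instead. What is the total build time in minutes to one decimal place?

Layers = ⌈33.6/0.1⌉ = 336.
Burn-in layers: 5 × (53.9 + 2.57) → 282.35 s.
Normal layers: 331 × (3.99 + 2.57) → 2171.36 s.
Total = 282.35 + 2171.36 = 2453.71 s = 40.9 minutes.

40.9 minutes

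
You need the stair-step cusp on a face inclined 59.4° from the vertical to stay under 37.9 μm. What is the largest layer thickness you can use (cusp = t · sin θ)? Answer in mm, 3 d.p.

0.044 mm

sin(59.4°) = 0.8607; t_max = 0.0379/0.8607 = 0.044 mm.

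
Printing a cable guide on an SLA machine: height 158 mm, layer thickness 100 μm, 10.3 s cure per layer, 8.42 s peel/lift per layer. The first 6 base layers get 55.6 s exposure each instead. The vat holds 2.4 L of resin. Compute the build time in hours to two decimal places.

8.29 hours

Layer count = ceil(158 / 0.1) = 1580.
Base layers: 6 × (55.6 + 8.42) → 384.12 s.
Normal layers: 1574 × (10.3 + 8.42) → 29465.28 s.
Total = 384.12 + 29465.28 = 29849.4 s = 8.29 hours.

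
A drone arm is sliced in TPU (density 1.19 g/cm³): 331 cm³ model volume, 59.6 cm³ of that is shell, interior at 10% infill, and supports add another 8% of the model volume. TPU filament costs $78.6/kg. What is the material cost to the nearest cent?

Volume inside the shell = 331 − 59.6, so 271.4 cm³.
Infill volume: 0.10 × 271.4 → 27.14 cm³.
Support: 0.08 × 331 → 26.48 cm³.
Total extruded = 59.6 + 27.14 + 26.48 = 113.22 cm³.
Mass = 113.22 × 1.19 = 134.7318 g.
Cost = 134.7318 g / 1000 × $78.6/kg = $10.59.

$10.59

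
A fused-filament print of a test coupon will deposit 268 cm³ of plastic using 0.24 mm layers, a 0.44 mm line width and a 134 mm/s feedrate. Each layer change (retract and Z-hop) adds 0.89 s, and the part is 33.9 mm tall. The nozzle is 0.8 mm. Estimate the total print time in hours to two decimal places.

Line area: 0.24 × 0.44 → 0.1056 mm².
Total extruded path = 268000/0.1056 = 2537878.8 mm.
Time extruding = 2537878.8 / 134 = 18939.4 s.
Layer count = ceil(33.9 / 0.24) = 142.
Z-hop total: 142 × 0.89 → 126.38 s.
Total = 18939.4 + 126.38 = 19065.78 s = 5.30 hours.

5.30 hours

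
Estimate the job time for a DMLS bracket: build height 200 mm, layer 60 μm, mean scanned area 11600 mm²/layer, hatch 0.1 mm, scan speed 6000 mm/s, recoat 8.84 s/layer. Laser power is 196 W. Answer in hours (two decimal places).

26.09 hours

Layers = ⌈200/0.06⌉ = 3334.
Per-layer scan distance = 11600 / 0.1 = 116000 mm.
Per-layer scan time: 116000 / 6000 → 19.3333 s.
Per-layer time = 19.3333 + 8.84 = 28.1733 s.
3334 layers × 28.1733 s/layer = 93929.7822 s, i.e. 26.09 hours.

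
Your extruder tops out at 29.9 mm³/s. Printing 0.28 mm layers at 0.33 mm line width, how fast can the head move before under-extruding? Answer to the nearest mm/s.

Bead cross-section = 0.28 × 0.33 = 0.0924 mm².
v_max = Q/A = 29.9/0.0924 = 323.59 mm/s → 324 mm/s.

324 mm/s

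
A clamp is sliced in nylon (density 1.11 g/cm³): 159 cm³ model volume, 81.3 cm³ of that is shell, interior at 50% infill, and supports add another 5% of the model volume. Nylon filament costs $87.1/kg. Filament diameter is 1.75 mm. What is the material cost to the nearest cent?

$12.38

Volume inside the shell: 159 − 81.3 → 77.7 cm³.
Infill deposited = 0.50 × 77.7, so 38.85 cm³.
Support = 0.05 × 159 = 7.95 cm³.
Deposited volume = 81.3 + 38.85 + 7.95 = 128.1 cm³.
Mass: 128.1 × 1.11 → 142.191 g.
Cost = 142.191 g / 1000 × $87.1/kg = $12.38.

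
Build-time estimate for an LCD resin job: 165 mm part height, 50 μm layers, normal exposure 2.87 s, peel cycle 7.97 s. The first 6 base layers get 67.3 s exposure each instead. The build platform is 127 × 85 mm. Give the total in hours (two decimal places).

10.04 hours

Layer count = ceil(165 / 0.05) = 3300.
Bottom layers = 6 × (67.3 + 7.97) = 451.62 s.
Remaining layers = 3294 × (2.87 + 7.97), so 35706.96 s.
Sum: 451.62 + 35706.96 = 36158.58 s → 10.04 hours.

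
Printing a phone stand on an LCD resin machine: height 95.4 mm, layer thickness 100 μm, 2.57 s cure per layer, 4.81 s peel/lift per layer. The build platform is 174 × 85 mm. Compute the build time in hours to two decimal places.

1.96 hours

Number of layers: 95.4 / 0.1 → 954 (rounded up).
Each layer takes: 2.57 + 4.81 → 7.38 s.
Total = 954 × 7.38 = 7040.52 s = 1.96 hours.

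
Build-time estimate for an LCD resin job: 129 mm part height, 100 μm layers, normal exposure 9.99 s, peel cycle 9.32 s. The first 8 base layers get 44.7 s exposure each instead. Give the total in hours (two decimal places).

Layers = ⌈129/0.1⌉ = 1290.
Base layers = 8 × (44.7 + 9.32) = 432.16 s.
Regular layers = 1282 × (9.99 + 9.32), so 24755.42 s.
Sum: 432.16 + 24755.42 = 25187.58 s → 7.00 hours.

7.00 hours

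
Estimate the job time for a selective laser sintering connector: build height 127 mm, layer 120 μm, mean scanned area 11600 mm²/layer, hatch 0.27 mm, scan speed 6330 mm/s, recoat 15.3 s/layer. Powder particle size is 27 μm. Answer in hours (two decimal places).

Layers = ⌈127/0.12⌉ = 1059.
Per-layer scan distance = 11600 / 0.27 = 42963 mm.
Laser time per layer = 42963 / 6330, so 6.7872 s.
Per-layer time = 6.7872 + 15.3 = 22.0872 s.
1059 layers × 22.0872 s/layer = 23390.3448 s, i.e. 6.50 hours.

6.50 hours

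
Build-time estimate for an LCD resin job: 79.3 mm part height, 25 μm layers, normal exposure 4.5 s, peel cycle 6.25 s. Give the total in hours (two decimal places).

9.47 hours

Layer count = ceil(79.3 / 0.025) = 3172.
Each layer takes: 4.5 + 6.25 → 10.75 s.
Build time: 3172 × 10.75 s = 34099 s, i.e. 9.47 hours.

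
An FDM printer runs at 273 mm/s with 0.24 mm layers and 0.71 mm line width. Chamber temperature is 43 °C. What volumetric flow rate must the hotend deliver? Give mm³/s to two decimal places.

Extrusion cross-section: 0.24 × 0.71 → 0.1704 mm².
Q = v·A = 273 × 0.1704 = 46.52 mm³/s.

46.52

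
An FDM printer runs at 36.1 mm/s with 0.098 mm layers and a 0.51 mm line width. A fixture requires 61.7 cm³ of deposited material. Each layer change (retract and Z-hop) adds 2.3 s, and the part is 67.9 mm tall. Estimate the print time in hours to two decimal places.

9.94 hours

Extrusion cross-section = 0.098 × 0.51, so 0.04998 mm².
Path length: 61700 mm³ / 0.04998 mm² → 1234493.8 mm.
Time extruding = 1234493.8 / 36.1 = 34196.5 s.
Layers = ⌈67.9/0.098⌉ = 693.
Layer-change overhead = 693 × 2.3 = 1593.9 s.
Total = 34196.5 + 1593.9 = 35790.4 s = 9.94 hours.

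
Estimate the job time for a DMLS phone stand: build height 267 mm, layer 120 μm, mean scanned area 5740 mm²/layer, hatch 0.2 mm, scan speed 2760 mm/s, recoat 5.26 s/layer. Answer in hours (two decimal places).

9.68 hours

Number of layers: 267 / 0.12 → 2225 (rounded up).
Per-layer scan distance = 5740 / 0.2 = 28700 mm.
Laser time per layer: 28700 / 2760 → 10.3986 s.
Time per layer = 10.3986 + 5.26 = 15.6586 s.
2225 layers × 15.6586 s/layer = 34840.385 s, i.e. 9.68 hours.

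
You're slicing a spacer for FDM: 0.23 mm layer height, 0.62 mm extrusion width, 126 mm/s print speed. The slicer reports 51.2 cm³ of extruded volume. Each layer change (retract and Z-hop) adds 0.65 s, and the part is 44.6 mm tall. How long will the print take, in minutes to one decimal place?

Extrusion cross-section = 0.23 × 0.62, so 0.1426 mm².
Toolpath length = 51.2 cm³ / 0.1426 mm² = 51200 / 0.1426 = 359046.3 mm.
Extrusion time = 359046.3 / 126 = 2849.6 s.
Number of layers: 44.6 / 0.23 → 194 (rounded up).
Z-hop total: 194 × 0.65 → 126.1 s.
Altogether 2849.6 + 126.1 = 2975.7 s, i.e. 49.6 minutes.

49.6 minutes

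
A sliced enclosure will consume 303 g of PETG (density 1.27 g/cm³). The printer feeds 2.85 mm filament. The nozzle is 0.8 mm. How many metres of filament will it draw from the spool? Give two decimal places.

37.40 m

Volume = 303 g / 1.27 g·cm⁻³ = 238.5827 cm³ = 238582.7 mm³.
Cross-section of 2.85 mm filament: π·(2.85/2)² = 6.3794 mm².
Length = 238582.7 / 6.3794 = 37398.92 mm = 37.40 m.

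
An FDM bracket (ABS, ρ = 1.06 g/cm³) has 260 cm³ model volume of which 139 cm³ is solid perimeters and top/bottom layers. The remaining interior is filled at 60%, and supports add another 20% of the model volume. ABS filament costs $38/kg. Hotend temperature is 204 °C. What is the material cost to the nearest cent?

Interior volume = 260 − 139 = 121 cm³.
Infill deposited = 0.60 × 121 = 72.6 cm³.
Support = 0.20 × 260 = 52 cm³.
Total printed volume: 139 + 72.6 + 52 → 263.6 cm³.
Mass: 263.6 × 1.06 → 279.416 g.
At $38/kg: 279.416/1000 × 38 = $10.62.

$10.62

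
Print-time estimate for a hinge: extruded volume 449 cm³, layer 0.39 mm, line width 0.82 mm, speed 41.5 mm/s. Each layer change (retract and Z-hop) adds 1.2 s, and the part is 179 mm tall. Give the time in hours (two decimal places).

9.55 hours

Line area: 0.39 × 0.82 → 0.3198 mm².
Total extruded path = 449000/0.3198 = 1404002.5 mm.
Extrusion time = 1404002.5 / 41.5, so 33831.4 s.
Layers = ⌈179/0.39⌉ = 459.
Z-hop total = 459 × 1.2, so 550.8 s.
Total = 33831.4 + 550.8 = 34382.2 s = 9.55 hours.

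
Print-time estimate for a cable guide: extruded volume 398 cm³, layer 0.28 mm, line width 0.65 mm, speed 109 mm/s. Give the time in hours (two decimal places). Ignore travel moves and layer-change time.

Extrusion cross-section: 0.28 × 0.65 → 0.182 mm².
Toolpath length = 398 cm³ / 0.182 mm² = 398000 / 0.182 = 2186813.2 mm.
Extrusion time = 2186813.2 / 109 = 20062.5 s.
Converting: 20062.5 s = 5.57 hours.

5.57 hours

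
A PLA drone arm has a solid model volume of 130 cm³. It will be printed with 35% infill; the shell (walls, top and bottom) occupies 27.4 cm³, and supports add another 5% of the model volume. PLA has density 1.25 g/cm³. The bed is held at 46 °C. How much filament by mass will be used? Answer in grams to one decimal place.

Infill region = 130 − 27.4 = 102.6 cm³.
Infill volume = 0.35 × 102.6, so 35.91 cm³.
Support = 0.05 × 130 = 6.5 cm³.
Deposited volume = 27.4 + 35.91 + 6.5 = 69.81 cm³.
Mass = 69.81 × 1.25 = 87.2625 g.

87.3 g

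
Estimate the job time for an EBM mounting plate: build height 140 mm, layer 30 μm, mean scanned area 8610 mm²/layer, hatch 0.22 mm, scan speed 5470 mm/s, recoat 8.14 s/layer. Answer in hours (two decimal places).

19.83 hours

Number of layers: 140 / 0.03 → 4667 (rounded up).
Per-layer scan distance: 8610 / 0.22 → 39136.4 mm.
Beam time per layer = 39136.4 / 5470, so 7.1547 s.
Layer cycle = 7.1547 + 8.14, so 15.2947 s.
4667 layers × 15.2947 s/layer = 71380.3649 s, i.e. 19.83 hours.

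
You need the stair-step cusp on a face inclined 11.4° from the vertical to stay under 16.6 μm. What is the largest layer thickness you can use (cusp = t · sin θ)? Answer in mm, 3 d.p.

0.084 mm

t = h_c / sin θ = 0.0166 / 0.1977 = 0.084 mm.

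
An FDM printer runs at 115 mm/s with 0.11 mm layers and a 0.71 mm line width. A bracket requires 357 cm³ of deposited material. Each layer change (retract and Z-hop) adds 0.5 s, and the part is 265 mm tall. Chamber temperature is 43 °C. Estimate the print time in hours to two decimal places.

11.38 hours

Line area: 0.11 × 0.71 → 0.0781 mm².
Toolpath length = 357 cm³ / 0.0781 mm² = 357000 / 0.0781 = 4571062.7 mm.
Time extruding = 4571062.7 / 115, so 39748.4 s.
Layers = ⌈265/0.11⌉ = 2410.
Non-print overhead: 2410 × 0.5 → 1205 s.
Total = 39748.4 + 1205 = 40953.4 s = 11.38 hours.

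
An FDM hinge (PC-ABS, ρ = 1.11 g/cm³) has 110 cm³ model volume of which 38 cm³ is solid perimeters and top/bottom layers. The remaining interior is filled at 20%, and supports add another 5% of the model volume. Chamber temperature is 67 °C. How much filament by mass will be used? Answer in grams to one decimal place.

Volume inside the shell: 110 − 38 → 72 cm³.
Infill volume = 0.20 × 72 = 14.4 cm³.
Support = 0.05 × 110, so 5.5 cm³.
Total extruded = 38 + 14.4 + 5.5, so 57.9 cm³.
Mass = 57.9 × 1.11, so 64.269 g.

64.3 g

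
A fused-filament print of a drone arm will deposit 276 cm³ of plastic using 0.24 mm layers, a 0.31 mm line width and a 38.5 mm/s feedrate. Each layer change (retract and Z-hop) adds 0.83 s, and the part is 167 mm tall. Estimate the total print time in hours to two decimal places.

Line area = 0.24 × 0.31 = 0.0744 mm².
Total extruded path = 276000/0.0744 = 3709677.4 mm.
Print-move time = 3709677.4 / 38.5, so 96355.3 s.
Number of layers: 167 / 0.24 → 696 (rounded up).
Z-hop total = 696 × 0.83, so 577.68 s.
Altogether 96355.3 + 577.68 = 96932.98 s, i.e. 26.93 hours.

26.93 hours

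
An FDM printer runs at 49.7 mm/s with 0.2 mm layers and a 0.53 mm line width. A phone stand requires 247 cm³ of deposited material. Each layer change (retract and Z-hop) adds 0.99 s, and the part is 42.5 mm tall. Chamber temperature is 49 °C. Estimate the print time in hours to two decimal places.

Bead cross-section = 0.2 × 0.53 = 0.106 mm².
Toolpath length = 247 cm³ / 0.106 mm² = 247000 / 0.106 = 2330188.7 mm.
Print-move time = 2330188.7 / 49.7, so 46885.1 s.
Layers = ⌈42.5/0.2⌉ = 213.
Layer-change overhead = 213 × 0.99, so 210.87 s.
Altogether 46885.1 + 210.87 = 47095.97 s, i.e. 13.08 hours.

13.08 hours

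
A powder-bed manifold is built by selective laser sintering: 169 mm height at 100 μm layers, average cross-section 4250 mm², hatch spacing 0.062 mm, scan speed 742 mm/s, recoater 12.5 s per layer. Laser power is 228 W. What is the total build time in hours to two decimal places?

Layers = ⌈169/0.1⌉ = 1690.
Per-layer scan distance = 4250 / 0.062 = 68548.4 mm.
Per-layer scan time = 68548.4 / 742, so 92.3833 s.
Layer cycle = 92.3833 + 12.5, so 104.8833 s.
Total: 1690 × 104.8833 s = 177252.777 s → 49.24 hours.

49.24 hours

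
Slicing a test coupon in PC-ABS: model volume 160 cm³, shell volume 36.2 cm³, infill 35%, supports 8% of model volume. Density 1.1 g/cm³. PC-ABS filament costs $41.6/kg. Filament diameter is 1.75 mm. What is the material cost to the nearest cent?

$4.23

Interior volume = 160 − 36.2, so 123.8 cm³.
Infill volume: 0.35 × 123.8 → 43.33 cm³.
Support = 0.08 × 160, so 12.8 cm³.
Total printed volume = 36.2 + 43.33 + 12.8, so 92.33 cm³.
Mass: 92.33 × 1.1 → 101.563 g.
Cost = 101.563 g / 1000 × $41.6/kg = $4.23.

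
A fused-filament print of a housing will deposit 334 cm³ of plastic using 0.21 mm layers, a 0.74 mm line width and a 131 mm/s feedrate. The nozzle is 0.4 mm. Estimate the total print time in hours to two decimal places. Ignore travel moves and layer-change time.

Extrusion cross-section = 0.21 × 0.74, so 0.1554 mm².
Total extruded path = 334000/0.1554 = 2149292.1 mm.
Print-move time = 2149292.1 / 131, so 16406.8 s.
In the requested units: 16406.8 s = 4.56 hours.

4.56 hours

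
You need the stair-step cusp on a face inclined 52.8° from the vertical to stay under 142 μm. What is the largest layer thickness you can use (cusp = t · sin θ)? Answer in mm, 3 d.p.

0.178 mm

sin(52.8°) = 0.7965; t_max = 0.142/0.7965 = 0.178 mm.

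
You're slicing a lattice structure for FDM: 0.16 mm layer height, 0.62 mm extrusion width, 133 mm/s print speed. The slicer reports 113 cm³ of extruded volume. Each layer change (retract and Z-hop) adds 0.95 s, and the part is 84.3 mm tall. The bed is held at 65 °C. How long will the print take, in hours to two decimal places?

2.52 hours

Extrusion cross-section: 0.16 × 0.62 → 0.0992 mm².
Path length: 113000 mm³ / 0.0992 mm² → 1139112.9 mm.
Print-move time = 1139112.9 / 133 = 8564.8 s.
Layer count = ceil(84.3 / 0.16) = 527.
Non-print overhead: 527 × 0.95 → 500.65 s.
Total = 8564.8 + 500.65 = 9065.45 s = 2.52 hours.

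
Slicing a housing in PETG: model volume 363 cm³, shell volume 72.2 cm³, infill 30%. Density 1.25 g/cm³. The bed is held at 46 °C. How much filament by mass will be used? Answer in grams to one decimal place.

199.3 g

Infill region = 363 − 72.2 = 290.8 cm³.
Deposited infill = 0.30 × 290.8 = 87.24 cm³.
Deposited volume = 72.2 + 87.24 = 159.44 cm³.
Mass = 159.44 × 1.25, so 199.3 g.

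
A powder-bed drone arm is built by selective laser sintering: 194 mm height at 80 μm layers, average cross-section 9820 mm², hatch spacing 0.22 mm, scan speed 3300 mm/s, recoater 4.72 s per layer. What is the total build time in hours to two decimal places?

12.29 hours

Layers = ⌈194/0.08⌉ = 2425.
Hatch length per layer: 9820 / 0.22 → 44636.4 mm.
Per-layer scan time = 44636.4 / 3300 = 13.5262 s.
Layer cycle = 13.5262 + 4.72 = 18.2462 s.
Build time = 2425 × 18.2462 = 44247.035 s = 12.29 hours.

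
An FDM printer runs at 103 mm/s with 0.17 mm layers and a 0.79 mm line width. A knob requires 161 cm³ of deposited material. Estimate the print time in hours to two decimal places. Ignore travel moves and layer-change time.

3.23 hours

Bead cross-section = 0.17 × 0.79, so 0.1343 mm².
Path length: 161000 mm³ / 0.1343 mm² → 1198808.6 mm.
Print-move time: 1198808.6 / 103 → 11638.9 s.
11638.9 s = 3.23 hours.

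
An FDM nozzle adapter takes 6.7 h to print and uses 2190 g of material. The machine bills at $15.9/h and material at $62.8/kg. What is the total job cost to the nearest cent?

Time charge = 15.9 × 6.7, so $106.53.
Feedstock cost = 62.8 × 2190/1000 = $137.532.
Total = 106.53 + 137.532 = 244.062 ≈ $244.06.

$244.06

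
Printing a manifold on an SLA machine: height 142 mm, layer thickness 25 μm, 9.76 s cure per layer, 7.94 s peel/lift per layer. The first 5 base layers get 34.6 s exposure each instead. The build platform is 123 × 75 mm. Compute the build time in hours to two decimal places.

27.96 hours

Number of layers: 142 / 0.025 → 5680 (rounded up).
Base layers: 5 × (34.6 + 7.94) → 212.7 s.
Remaining layers: 5675 × (9.76 + 7.94) → 100447.5 s.
Total = 212.7 + 100447.5 = 100660.2 s = 27.96 hours.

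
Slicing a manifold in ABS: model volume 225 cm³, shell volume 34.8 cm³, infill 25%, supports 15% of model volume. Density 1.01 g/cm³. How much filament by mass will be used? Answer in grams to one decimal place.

Interior volume: 225 − 34.8 → 190.2 cm³.
Infill volume = 0.25 × 190.2 = 47.55 cm³.
Support: 0.15 × 225 → 33.75 cm³.
Total printed volume: 34.8 + 47.55 + 33.75 → 116.1 cm³.
Mass = 116.1 × 1.01, so 117.261 g.

117.3 g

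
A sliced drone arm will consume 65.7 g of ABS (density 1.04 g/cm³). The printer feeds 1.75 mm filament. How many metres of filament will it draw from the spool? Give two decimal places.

Extruded volume: 65.7/1.04 = 63.1731 cm³ (63173.1 mm³).
Cross-section of 1.75 mm filament: π·(1.75/2)² = 2.4053 mm².
Length = 63173.1 / 2.4053 = 26264.13 mm = 26.26 m.

26.26 m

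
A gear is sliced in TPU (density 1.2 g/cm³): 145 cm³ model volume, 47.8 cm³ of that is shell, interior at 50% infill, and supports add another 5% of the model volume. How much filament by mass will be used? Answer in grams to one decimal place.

Interior volume: 145 − 47.8 → 97.2 cm³.
Infill deposited: 0.50 × 97.2 → 48.6 cm³.
Support = 0.05 × 145, so 7.25 cm³.
Total extruded: 47.8 + 48.6 + 7.25 → 103.65 cm³.
Mass = 103.65 × 1.2, so 124.38 g.

124.4 g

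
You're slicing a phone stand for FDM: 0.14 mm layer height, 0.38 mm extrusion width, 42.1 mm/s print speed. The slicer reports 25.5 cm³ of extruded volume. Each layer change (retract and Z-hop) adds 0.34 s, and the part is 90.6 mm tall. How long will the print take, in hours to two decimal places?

3.22 hours

Bead cross-section: 0.14 × 0.38 → 0.0532 mm².
Toolpath length = 25.5 cm³ / 0.0532 mm² = 25500 / 0.0532 = 479323.3 mm.
Print-move time = 479323.3 / 42.1 = 11385.4 s.
Number of layers: 90.6 / 0.14 → 648 (rounded up).
Non-print overhead: 648 × 0.34 → 220.32 s.
Total = 11385.4 + 220.32 = 11605.72 s = 3.22 hours.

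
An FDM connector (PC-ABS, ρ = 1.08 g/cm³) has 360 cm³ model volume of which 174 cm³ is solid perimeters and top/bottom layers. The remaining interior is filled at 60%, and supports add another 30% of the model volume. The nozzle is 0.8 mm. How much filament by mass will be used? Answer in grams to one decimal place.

Interior volume: 360 − 174 → 186 cm³.
Infill deposited = 0.60 × 186 = 111.6 cm³.
Support: 0.30 × 360 → 108 cm³.
Total printed volume = 174 + 111.6 + 108, so 393.6 cm³.
Mass = 393.6 × 1.08 = 425.088 g.

425.1 g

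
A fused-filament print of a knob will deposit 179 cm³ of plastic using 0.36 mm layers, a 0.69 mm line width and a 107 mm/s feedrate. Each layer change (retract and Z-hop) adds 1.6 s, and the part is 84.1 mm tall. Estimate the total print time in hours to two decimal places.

1.97 hours

Extrusion cross-section = 0.36 × 0.69, so 0.2484 mm².
Total extruded path = 179000/0.2484 = 720611.9 mm.
Print-move time = 720611.9 / 107, so 6734.7 s.
Number of layers: 84.1 / 0.36 → 234 (rounded up).
Z-hop total: 234 × 1.6 → 374.4 s.
Altogether 6734.7 + 374.4 = 7109.1 s, i.e. 1.97 hours.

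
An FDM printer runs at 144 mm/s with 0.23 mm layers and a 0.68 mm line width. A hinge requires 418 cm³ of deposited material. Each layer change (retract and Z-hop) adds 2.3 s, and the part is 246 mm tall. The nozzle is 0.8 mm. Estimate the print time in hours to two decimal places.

Line area: 0.23 × 0.68 → 0.1564 mm².
Toolpath length = 418 cm³ / 0.1564 mm² = 418000 / 0.1564 = 2672634.3 mm.
Time extruding = 2672634.3 / 144 = 18560 s.
Layer count = ceil(246 / 0.23) = 1070.
Layer-change overhead = 1070 × 2.3, so 2461 s.
Total = 18560 + 2461 = 21021 s = 5.84 hours.

5.84 hours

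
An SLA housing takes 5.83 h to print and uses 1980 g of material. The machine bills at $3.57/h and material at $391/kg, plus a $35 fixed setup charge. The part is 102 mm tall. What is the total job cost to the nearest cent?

$829.99

Machine cost: 3.57 × 5.83 → $20.8131.
Material charge: 391 × 1980/1000 → $774.18.
Adding setup: 20.8131 + 774.18 + 35 → 829.9931 ≈ $829.99.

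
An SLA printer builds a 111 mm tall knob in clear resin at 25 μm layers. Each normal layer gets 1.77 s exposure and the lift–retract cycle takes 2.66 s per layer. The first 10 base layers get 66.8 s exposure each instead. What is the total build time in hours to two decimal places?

5.64 hours

Layer count = ceil(111 / 0.025) = 4440.
Bottom layers = 10 × (66.8 + 2.66) = 694.6 s.
Normal layers = 4430 × (1.77 + 2.66), so 19624.9 s.
Total = 694.6 + 19624.9 = 20319.5 s = 5.64 hours.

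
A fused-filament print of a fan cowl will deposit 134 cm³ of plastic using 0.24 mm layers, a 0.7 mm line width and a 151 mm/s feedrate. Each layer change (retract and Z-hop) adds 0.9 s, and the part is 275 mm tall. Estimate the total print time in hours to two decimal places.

Extrusion cross-section: 0.24 × 0.7 → 0.168 mm².
Total extruded path = 134000/0.168 = 797619 mm.
Time extruding = 797619 / 151 = 5282.2 s.
Number of layers: 275 / 0.24 → 1146 (rounded up).
Z-hop total = 1146 × 0.9 = 1031.4 s.
Altogether 5282.2 + 1031.4 = 6313.6 s, i.e. 1.75 hours.

1.75 hours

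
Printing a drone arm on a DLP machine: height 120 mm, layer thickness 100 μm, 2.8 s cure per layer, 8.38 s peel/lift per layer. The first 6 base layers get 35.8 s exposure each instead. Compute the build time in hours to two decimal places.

Layer count = ceil(120 / 0.1) = 1200.
Burn-in layers = 6 × (35.8 + 8.38) = 265.08 s.
Regular layers: 1194 × (2.8 + 8.38) → 13348.92 s.
Total = 265.08 + 13348.92 = 13614 s = 3.78 hours.

3.78 hours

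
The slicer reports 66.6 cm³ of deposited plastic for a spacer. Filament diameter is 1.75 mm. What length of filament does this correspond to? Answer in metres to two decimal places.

A = π r² = π × 0.875² = 2.4053 mm².
L = 66600 mm³ / 2.4053 mm² = 27688.85 mm, i.e. 27.69 m.

27.69 m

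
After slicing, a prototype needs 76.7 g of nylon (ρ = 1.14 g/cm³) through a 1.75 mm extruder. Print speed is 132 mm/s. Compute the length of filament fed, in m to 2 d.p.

27.97 m

Extruded volume: 76.7/1.14 = 67.2807 cm³ (67280.7 mm³).
Cross-section of 1.75 mm filament: π·(1.75/2)² = 2.4053 mm².
Length = 67280.7 / 2.4053 = 27971.85 mm = 27.97 m.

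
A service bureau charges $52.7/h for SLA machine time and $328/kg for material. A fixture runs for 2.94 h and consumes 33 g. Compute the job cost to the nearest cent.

$165.76

Machine-time cost = 52.7 × 2.94, so $154.938.
Material charge = 328 × 33/1000 = $10.824.
Total = 154.938 + 10.824 = 165.762 ≈ $165.76.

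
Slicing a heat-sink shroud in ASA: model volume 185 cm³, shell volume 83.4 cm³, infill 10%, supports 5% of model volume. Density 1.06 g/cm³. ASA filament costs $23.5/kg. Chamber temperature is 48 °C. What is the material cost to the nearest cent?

$2.56

Volume inside the shell = 185 − 83.4, so 101.6 cm³.
Infill deposited = 0.10 × 101.6 = 10.16 cm³.
Support: 0.05 × 185 → 9.25 cm³.
Total extruded = 83.4 + 10.16 + 9.25 = 102.81 cm³.
Mass = 102.81 × 1.06 = 108.9786 g.
Cost = 108.9786 g / 1000 × $23.5/kg = $2.56.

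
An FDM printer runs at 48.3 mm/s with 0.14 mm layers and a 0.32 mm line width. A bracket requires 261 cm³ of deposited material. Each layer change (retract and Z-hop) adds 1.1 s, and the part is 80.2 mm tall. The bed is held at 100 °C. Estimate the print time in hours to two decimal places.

Extrusion cross-section = 0.14 × 0.32 = 0.0448 mm².
Path length: 261000 mm³ / 0.0448 mm² → 5825892.9 mm.
Print-move time = 5825892.9 / 48.3 = 120618.9 s.
Layer count = ceil(80.2 / 0.14) = 573.
Layer-change overhead = 573 × 1.1, so 630.3 s.
Altogether 120618.9 + 630.3 = 121249.2 s, i.e. 33.68 hours.

33.68 hours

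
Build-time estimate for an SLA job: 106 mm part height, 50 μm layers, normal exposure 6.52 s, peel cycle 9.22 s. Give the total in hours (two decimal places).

9.27 hours

Number of layers: 106 / 0.05 → 2120 (rounded up).
Per-layer time = 6.52 + 9.22 = 15.74 s.
Build time: 2120 × 15.74 s = 33368.8 s, i.e. 9.27 hours.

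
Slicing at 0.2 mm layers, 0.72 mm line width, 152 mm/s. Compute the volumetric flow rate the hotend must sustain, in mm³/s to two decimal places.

A = 0.2 × 0.72 = 0.144 mm².
Volumetric flow = 152 × 0.144 = 21.89 mm³/s.

21.89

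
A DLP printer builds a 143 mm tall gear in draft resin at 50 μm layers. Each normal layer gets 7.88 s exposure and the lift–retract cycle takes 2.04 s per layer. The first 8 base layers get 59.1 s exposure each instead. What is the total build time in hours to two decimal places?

Layer count = ceil(143 / 0.05) = 2860.
Bottom layers = 8 × (59.1 + 2.04), so 489.12 s.
Regular layers = 2852 × (7.88 + 2.04), so 28291.84 s.
Sum: 489.12 + 28291.84 = 28780.96 s → 7.99 hours.

7.99 hours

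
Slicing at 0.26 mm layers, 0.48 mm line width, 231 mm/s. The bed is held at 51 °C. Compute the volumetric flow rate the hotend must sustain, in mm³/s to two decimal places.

28.83

Extrusion cross-section: 0.26 × 0.48 → 0.1248 mm².
Q = v·A = 231 × 0.1248 = 28.83 mm³/s.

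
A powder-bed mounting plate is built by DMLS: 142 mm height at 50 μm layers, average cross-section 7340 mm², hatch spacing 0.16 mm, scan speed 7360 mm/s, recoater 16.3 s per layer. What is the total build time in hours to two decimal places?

17.78 hours

Layer count = ceil(142 / 0.05) = 2840.
Scan path per layer = 7340 / 0.16, so 45875 mm.
Laser time per layer = 45875 / 7360, so 6.233 s.
Layer cycle = 6.233 + 16.3 = 22.533 s.
2840 layers × 22.533 s/layer = 63993.72 s, i.e. 17.78 hours.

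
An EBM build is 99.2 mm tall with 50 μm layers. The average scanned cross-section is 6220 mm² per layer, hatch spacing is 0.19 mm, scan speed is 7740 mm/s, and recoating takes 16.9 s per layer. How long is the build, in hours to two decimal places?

Layer count = ceil(99.2 / 0.05) = 1984.
Scan path per layer: 6220 / 0.19 → 32736.8 mm.
Beam time per layer = 32736.8 / 7740 = 4.2296 s.
Time per layer: 4.2296 + 16.9 → 21.1296 s.
1984 layers × 21.1296 s/layer = 41921.1264 s, i.e. 11.64 hours.

11.64 hours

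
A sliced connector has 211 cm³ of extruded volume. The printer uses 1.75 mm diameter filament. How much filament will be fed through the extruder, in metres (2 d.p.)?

Cross-section of 1.75 mm filament: π·(1.75/2)² = 2.4053 mm².
L = 211000 mm³ / 2.4053 mm² = 87722.95 mm, i.e. 87.72 m.

87.72 m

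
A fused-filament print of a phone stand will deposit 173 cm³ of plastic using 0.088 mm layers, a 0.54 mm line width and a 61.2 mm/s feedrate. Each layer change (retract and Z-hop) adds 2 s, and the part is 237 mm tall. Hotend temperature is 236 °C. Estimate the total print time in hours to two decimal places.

Extrusion cross-section: 0.088 × 0.54 → 0.04752 mm².
Total extruded path = 173000/0.04752 = 3640572.4 mm.
Extrusion time = 3640572.4 / 61.2, so 59486.5 s.
Layer count = ceil(237 / 0.088) = 2694.
Layer-change overhead: 2694 × 2 → 5388 s.
Altogether 59486.5 + 5388 = 64874.5 s, i.e. 18.02 hours.

18.02 hours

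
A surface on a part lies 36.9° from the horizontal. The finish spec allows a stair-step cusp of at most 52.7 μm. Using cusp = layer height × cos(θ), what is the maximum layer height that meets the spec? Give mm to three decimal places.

cos(36.9°) = 0.7997; t_max = 0.0527/0.7997 = 0.066 mm.

0.066 mm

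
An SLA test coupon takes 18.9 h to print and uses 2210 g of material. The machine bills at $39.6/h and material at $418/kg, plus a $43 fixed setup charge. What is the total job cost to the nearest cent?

$1715.22

Machine cost = 39.6 × 18.9 = $748.44.
Material charge = 418 × 2210/1000, so $923.78.
Total = 748.44 + 923.78 + 43 = $1715.22.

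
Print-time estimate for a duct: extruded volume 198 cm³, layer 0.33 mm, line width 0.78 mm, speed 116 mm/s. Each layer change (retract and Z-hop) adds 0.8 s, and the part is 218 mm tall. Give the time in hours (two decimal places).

Line area: 0.33 × 0.78 → 0.2574 mm².
Toolpath length = 198 cm³ / 0.2574 mm² = 198000 / 0.2574 = 769230.8 mm.
Time extruding: 769230.8 / 116 → 6631.3 s.
Layer count = ceil(218 / 0.33) = 661.
Non-print overhead = 661 × 0.8, so 528.8 s.
Altogether 6631.3 + 528.8 = 7160.1 s, i.e. 1.99 hours.

1.99 hours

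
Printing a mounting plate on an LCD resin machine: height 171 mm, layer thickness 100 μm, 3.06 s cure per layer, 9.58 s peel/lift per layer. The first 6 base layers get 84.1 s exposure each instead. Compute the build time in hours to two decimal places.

Layers = ⌈171/0.1⌉ = 1710.
Bottom layers: 6 × (84.1 + 9.58) → 562.08 s.
Regular layers = 1704 × (3.06 + 9.58), so 21538.56 s.
Total = 562.08 + 21538.56 = 22100.64 s = 6.14 hours.

6.14 hours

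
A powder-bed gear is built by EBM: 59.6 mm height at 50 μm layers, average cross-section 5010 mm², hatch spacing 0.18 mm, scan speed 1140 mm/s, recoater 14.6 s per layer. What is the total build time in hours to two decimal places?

12.92 hours

Number of layers: 59.6 / 0.05 → 1192 (rounded up).
Hatch length per layer = 5010 / 0.18, so 27833.3 mm.
Per-layer scan time: 27833.3 / 1140 → 24.4152 s.
Time per layer = 24.4152 + 14.6 = 39.0152 s.
1192 layers × 39.0152 s/layer = 46506.1184 s, i.e. 12.92 hours.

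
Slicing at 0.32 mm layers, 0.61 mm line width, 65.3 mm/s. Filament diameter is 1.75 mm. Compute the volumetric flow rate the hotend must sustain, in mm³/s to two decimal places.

12.75

Extrusion cross-section = 0.32 × 0.61, so 0.1952 mm².
Q = v·A = 65.3 × 0.1952 = 12.75 mm³/s.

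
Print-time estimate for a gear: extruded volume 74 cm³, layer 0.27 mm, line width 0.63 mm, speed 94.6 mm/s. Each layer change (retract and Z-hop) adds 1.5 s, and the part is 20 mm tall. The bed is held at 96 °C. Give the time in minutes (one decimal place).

78.5 minutes

Bead cross-section: 0.27 × 0.63 → 0.1701 mm².
Path length: 74000 mm³ / 0.1701 mm² → 435038.2 mm.
Print-move time = 435038.2 / 94.6 = 4598.7 s.
Number of layers: 20 / 0.27 → 75 (rounded up).
Z-hop total = 75 × 1.5, so 112.5 s.
Altogether 4598.7 + 112.5 = 4711.2 s, i.e. 78.5 minutes.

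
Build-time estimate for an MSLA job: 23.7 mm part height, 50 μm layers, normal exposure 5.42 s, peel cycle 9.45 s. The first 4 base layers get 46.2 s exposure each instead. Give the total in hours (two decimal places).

Layers = ⌈23.7/0.05⌉ = 474.
Base layers = 4 × (46.2 + 9.45), so 222.6 s.
Normal layers: 470 × (5.42 + 9.45) → 6988.9 s.
Total = 222.6 + 6988.9 = 7211.5 s = 2.00 hours.

2.00 hours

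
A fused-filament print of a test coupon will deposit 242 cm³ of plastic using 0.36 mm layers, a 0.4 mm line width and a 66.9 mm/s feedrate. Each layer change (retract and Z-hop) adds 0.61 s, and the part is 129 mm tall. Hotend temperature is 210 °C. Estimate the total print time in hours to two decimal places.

7.04 hours

Line area = 0.36 × 0.4, so 0.144 mm².
Toolpath length = 242 cm³ / 0.144 mm² = 242000 / 0.144 = 1680555.6 mm.
Print-move time = 1680555.6 / 66.9, so 25120.4 s.
Layer count = ceil(129 / 0.36) = 359.
Z-hop total = 359 × 0.61, so 218.99 s.
Total = 25120.4 + 218.99 = 25339.39 s = 7.04 hours.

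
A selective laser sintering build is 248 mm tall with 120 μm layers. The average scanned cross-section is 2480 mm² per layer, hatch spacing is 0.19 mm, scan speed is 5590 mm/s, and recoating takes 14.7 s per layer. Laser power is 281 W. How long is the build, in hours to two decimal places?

9.78 hours

Layers = ⌈248/0.12⌉ = 2067.
Hatch length per layer = 2480 / 0.19, so 13052.6 mm.
Laser time per layer = 13052.6 / 5590, so 2.335 s.
Layer cycle: 2.335 + 14.7 → 17.035 s.
Build time = 2067 × 17.035 = 35211.345 s = 9.78 hours.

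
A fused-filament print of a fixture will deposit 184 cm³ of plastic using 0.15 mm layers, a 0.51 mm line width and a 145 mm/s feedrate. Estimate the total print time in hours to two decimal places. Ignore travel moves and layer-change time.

4.61 hours

Bead cross-section: 0.15 × 0.51 → 0.0765 mm².
Path length: 184000 mm³ / 0.0765 mm² → 2405228.8 mm.
Extrusion time: 2405228.8 / 145 → 16587.8 s.
16587.8 s = 4.61 hours.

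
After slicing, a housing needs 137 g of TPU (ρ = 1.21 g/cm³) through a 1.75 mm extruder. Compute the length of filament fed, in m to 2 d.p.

Extruded volume: 137/1.21 = 113.2231 cm³ (113223.1 mm³).
A = π r² = π × 0.875² = 2.4053 mm².
Length = 113223.1 / 2.4053 = 47072.34 mm = 47.07 m.

47.07 m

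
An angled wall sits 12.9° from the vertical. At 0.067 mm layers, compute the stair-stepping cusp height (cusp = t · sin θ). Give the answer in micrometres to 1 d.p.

Cusp = layer height × sin(12.9°) = 0.067 × 0.2233 = 0.014961 mm = 15.0 μm.

15.0 μm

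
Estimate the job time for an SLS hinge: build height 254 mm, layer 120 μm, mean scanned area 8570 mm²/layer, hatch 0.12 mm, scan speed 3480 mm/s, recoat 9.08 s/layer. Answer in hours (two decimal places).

17.41 hours

Layers = ⌈254/0.12⌉ = 2117.
Per-layer scan distance = 8570 / 0.12 = 71416.7 mm.
Per-layer scan time = 71416.7 / 3480 = 20.522 s.
Time per layer = 20.522 + 9.08 = 29.602 s.
2117 layers × 29.602 s/layer = 62667.434 s, i.e. 17.41 hours.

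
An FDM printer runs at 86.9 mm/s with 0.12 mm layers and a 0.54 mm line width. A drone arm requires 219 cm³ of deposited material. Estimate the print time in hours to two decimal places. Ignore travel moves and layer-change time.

Line area = 0.12 × 0.54, so 0.0648 mm².
Path length: 219000 mm³ / 0.0648 mm² → 3379629.6 mm.
Print-move time: 3379629.6 / 86.9 → 38891 s.
Converting: 38891 s = 10.80 hours.

10.80 hours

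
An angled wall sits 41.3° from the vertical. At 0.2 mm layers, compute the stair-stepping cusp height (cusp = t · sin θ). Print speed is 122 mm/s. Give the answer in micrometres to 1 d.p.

132.0 μm

sin(41.3°) = 0.6600, so cusp = 0.2 × 0.6600 = 0.132 mm → 132.0 μm.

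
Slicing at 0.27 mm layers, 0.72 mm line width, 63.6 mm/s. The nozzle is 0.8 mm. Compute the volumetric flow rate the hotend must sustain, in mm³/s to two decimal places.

Bead cross-section = 0.27 × 0.72 = 0.1944 mm².
Volumetric flow = 63.6 × 0.1944 = 12.36 mm³/s.

12.36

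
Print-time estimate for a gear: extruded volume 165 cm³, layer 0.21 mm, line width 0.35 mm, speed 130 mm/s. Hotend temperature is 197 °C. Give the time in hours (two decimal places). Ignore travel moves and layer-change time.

Extrusion cross-section = 0.21 × 0.35, so 0.0735 mm².
Path length: 165000 mm³ / 0.0735 mm² → 2244898 mm.
Extrusion time = 2244898 / 130, so 17268.4 s.
Converting: 17268.4 s = 4.80 hours.

4.80 hours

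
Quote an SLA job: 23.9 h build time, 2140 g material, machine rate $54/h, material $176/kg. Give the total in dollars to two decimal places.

$1667.24

Machine cost = 54 × 23.9, so $1290.60.
Material charge = 176 × 2140/1000, so $376.64.
Total = 1290.60 + 376.64 = $1667.24.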